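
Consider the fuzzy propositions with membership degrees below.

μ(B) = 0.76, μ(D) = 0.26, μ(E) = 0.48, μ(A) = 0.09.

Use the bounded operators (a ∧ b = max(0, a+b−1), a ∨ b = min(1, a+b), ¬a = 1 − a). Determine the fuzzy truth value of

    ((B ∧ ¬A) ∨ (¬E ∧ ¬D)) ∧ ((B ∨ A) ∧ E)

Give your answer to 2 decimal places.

¬A = 1 − 0.09 = 0.91
B ∧ ¬A = max(0, a+b−1) on (0.76, 0.91) = 0.67
¬E = 1 − 0.48 = 0.52
¬D = 1 − 0.26 = 0.74
¬E ∧ ¬D = max(0, a+b−1) on (0.52, 0.74) = 0.26
(B ∧ ¬A) ∨ (¬E ∧ ¬D) = min(1, a+b) on (0.67, 0.26) = 0.93
B ∨ A = min(1, a+b) on (0.76, 0.09) = 0.85
(B ∨ A) ∧ E = max(0, a+b−1) on (0.85, 0.48) = 0.33
((B ∧ ¬A) ∨ (¬E ∧ ¬D)) ∧ ((B ∨ A) ∧ E) = max(0, a+b−1) on (0.93, 0.33) = 0.26

0.26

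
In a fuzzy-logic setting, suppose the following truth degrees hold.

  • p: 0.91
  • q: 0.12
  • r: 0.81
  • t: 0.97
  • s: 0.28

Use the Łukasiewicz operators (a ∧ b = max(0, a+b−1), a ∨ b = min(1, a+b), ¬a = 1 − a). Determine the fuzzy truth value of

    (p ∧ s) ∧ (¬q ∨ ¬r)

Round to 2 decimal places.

p ∧ s = max(0, a+b−1) on (0.91, 0.28) = 0.19
¬q = 1 − 0.12 = 0.88
¬r = 1 − 0.81 = 0.19
¬q ∨ ¬r = min(1, a+b) on (0.88, 0.19) = 1.00
(p ∧ s) ∧ (¬q ∨ ¬r) = max(0, a+b−1) on (0.19, 1.00) = 0.19

0.19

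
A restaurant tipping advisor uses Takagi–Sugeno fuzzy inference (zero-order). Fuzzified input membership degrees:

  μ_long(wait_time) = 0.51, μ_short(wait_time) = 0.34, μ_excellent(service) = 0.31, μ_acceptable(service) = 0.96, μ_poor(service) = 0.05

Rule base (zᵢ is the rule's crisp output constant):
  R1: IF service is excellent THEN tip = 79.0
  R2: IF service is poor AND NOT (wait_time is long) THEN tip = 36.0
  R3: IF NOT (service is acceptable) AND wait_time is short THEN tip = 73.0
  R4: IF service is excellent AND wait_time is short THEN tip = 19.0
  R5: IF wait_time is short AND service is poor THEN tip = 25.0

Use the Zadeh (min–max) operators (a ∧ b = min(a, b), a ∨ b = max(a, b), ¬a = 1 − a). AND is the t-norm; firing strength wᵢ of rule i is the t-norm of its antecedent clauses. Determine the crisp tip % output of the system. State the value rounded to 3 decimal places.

47.829

R1 (z=79.0): excellent=0.31 → w = 0.31
R2 (z=36.0): poor=0.05, ¬long=1−0.51=0.49; AND[min(a, b)] → w = 0.05
R3 (z=73.0): ¬acceptable=1−0.96=0.04, short=0.34; AND[min(a, b)] → w = 0.04
R4 (z=19.0): excellent=0.31, short=0.34; AND[min(a, b)] → w = 0.31
R5 (z=25.0): short=0.34, poor=0.05; AND[min(a, b)] → w = 0.05
Weighted average = (0.31·79.0 + 0.05·36.0 + 0.04·73.0 + 0.31·19.0 + 0.05·25.0) / (0.31 + 0.05 + 0.04 + 0.31 + 0.05)
  = 36.3500 / 0.7600 = 47.829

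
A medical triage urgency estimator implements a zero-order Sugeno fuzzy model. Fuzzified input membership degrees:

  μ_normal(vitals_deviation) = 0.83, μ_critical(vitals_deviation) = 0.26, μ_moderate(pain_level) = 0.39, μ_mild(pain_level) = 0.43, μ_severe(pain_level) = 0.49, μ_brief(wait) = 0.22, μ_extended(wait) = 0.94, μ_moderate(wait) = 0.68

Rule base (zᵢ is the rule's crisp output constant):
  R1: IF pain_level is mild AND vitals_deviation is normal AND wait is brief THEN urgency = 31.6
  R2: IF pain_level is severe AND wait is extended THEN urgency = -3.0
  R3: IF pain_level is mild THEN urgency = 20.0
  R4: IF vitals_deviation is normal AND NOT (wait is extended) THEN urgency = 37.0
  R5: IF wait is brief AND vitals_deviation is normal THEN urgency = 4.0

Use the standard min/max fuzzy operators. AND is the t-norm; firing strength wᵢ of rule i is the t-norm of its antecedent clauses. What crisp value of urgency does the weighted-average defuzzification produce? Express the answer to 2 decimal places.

12.10

R1 (z=31.6): mild=0.43, normal=0.83, brief=0.22; AND[min(a, b)] → w = 0.22
R2 (z=-3.0): severe=0.49, extended=0.94; AND[min(a, b)] → w = 0.49
R3 (z=20.0): mild=0.43 → w = 0.43
R4 (z=37.0): normal=0.83, ¬extended=1−0.94=0.06; AND[min(a, b)] → w = 0.06
R5 (z=4.0): brief=0.22, normal=0.83; AND[min(a, b)] → w = 0.22
Weighted average = (0.22·31.6 + 0.49·-3.0 + 0.43·20.0 + 0.06·37.0 + 0.22·4.0) / (0.22 + 0.49 + 0.43 + 0.06 + 0.22)
  = 17.1820 / 1.4200 = 12.10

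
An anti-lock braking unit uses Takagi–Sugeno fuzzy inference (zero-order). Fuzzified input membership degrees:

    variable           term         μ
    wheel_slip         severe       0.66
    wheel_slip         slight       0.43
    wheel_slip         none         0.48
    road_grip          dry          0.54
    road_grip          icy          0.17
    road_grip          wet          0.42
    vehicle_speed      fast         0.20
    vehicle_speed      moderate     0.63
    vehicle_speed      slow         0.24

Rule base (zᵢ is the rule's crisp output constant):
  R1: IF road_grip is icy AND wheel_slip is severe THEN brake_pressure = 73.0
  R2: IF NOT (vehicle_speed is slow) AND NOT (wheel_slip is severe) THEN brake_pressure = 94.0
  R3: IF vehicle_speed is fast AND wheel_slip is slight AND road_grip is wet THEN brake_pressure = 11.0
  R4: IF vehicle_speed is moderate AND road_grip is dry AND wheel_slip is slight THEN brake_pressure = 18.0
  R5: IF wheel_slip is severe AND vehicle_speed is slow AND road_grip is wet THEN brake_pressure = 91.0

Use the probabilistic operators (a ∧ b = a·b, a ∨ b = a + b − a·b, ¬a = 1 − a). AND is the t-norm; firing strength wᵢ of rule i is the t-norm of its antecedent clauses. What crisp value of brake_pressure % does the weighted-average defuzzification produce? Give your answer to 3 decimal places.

67.090

R1 (z=73.0): icy=0.17, severe=0.66; AND[a·b] → w = 0.1122
R2 (z=94.0): ¬slow=1−0.24=0.76, ¬severe=1−0.66=0.34; AND[a·b] → w = 0.2584
R3 (z=11.0): fast=0.20, slight=0.43, wet=0.42; AND[a·b] → w = 0.0361
R4 (z=18.0): moderate=0.63, dry=0.54, slight=0.43; AND[a·b] → w = 0.1463
R5 (z=91.0): severe=0.66, slow=0.24, wet=0.42; AND[a·b] → w = 0.0665
Weighted average = (0.1122·73.0 + 0.2584·94.0 + 0.0361·11.0 + 0.1463·18.0 + 0.0665·91.0) / (0.1122 + 0.2584 + 0.0361 + 0.1463 + 0.0665)
  = 41.5647 / 0.6195 = 67.090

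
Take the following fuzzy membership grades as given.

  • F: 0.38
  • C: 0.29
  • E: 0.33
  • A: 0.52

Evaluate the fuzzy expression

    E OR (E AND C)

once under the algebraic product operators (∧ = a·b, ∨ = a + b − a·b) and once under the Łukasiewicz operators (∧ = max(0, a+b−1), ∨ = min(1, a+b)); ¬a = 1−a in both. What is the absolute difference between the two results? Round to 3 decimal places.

0.064

Under algebraic product:
  E AND C = a·b on (0.3300, 0.2900) = 0.0957
  E OR (E AND C) = a + b − a·b on (0.3300, 0.0957) = 0.3941
  → value = 0.3941
Under Łukasiewicz:
  E AND C = max(0, a+b−1) on (0.33, 0.29) = 0.00
  E OR (E AND C) = min(1, a+b) on (0.33, 0.00) = 0.33
  → value = 0.3300
|0.3941 − 0.3300| = 0.064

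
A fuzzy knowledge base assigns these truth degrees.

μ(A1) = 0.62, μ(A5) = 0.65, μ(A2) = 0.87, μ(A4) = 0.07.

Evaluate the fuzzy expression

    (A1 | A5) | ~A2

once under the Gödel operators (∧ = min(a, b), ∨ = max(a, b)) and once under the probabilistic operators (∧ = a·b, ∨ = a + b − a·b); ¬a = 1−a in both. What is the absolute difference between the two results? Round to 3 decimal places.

0.234

Under Gödel:
  A1 | A5 = max(a, b) on (0.62, 0.65) = 0.65
  ~A2 = 1 − 0.87 = 0.13
  (A1 | A5) | ~A2 = max(a, b) on (0.65, 0.13) = 0.65
  → value = 0.6500
Under probabilistic:
  A1 | A5 = a + b − a·b on (0.6200, 0.6500) = 0.8670
  ~A2 = 1 − 0.8700 = 0.1300
  (A1 | A5) | ~A2 = a + b − a·b on (0.8670, 0.1300) = 0.8843
  → value = 0.8843
|0.6500 − 0.8843| = 0.234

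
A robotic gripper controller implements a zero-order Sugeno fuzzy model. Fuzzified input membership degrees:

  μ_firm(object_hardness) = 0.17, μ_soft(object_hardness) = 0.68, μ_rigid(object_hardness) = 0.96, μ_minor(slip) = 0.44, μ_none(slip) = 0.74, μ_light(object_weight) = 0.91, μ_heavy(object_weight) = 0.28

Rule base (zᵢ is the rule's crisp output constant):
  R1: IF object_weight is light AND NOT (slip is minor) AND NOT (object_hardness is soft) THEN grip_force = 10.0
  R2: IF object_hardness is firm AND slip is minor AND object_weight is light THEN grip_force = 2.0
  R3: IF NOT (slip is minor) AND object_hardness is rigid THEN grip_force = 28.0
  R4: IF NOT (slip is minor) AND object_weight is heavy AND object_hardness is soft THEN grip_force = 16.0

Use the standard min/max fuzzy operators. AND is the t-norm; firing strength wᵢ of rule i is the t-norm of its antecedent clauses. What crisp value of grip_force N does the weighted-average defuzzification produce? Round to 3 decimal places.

R1 (z=10.0): light=0.91, ¬minor=1−0.44=0.56, ¬soft=1−0.68=0.32; AND[min(a, b)] → w = 0.32
R2 (z=2.0): firm=0.17, minor=0.44, light=0.91; AND[min(a, b)] → w = 0.17
R3 (z=28.0): ¬minor=1−0.44=0.56, rigid=0.96; AND[min(a, b)] → w = 0.56
R4 (z=16.0): ¬minor=1−0.44=0.56, heavy=0.28, soft=0.68; AND[min(a, b)] → w = 0.28
Weighted average = (0.32·10.0 + 0.17·2.0 + 0.56·28.0 + 0.28·16.0) / (0.32 + 0.17 + 0.56 + 0.28)
  = 23.7000 / 1.3300 = 17.820

17.820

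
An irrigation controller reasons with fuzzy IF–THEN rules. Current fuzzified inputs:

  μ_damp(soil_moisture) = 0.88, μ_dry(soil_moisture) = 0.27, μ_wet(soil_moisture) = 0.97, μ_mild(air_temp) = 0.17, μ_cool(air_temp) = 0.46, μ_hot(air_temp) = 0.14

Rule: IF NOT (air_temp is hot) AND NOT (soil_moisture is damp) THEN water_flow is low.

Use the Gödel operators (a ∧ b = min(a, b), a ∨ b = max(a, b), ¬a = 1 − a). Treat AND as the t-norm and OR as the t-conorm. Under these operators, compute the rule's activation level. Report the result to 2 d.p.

0.12

firing strength: ¬hot=1−0.14=0.86, ¬damp=1−0.88=0.12; AND[min(a, b)] → w = 0.12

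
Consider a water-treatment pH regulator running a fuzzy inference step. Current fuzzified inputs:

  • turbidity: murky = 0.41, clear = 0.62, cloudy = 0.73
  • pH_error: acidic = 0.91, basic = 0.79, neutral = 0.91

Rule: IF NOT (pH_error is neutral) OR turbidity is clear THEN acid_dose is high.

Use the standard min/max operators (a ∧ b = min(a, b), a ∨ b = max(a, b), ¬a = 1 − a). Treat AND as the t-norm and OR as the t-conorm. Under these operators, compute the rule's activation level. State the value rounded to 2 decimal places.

firing strength: ¬neutral=1−0.91=0.09, clear=0.62; OR[max(a, b)] → w = 0.62

0.62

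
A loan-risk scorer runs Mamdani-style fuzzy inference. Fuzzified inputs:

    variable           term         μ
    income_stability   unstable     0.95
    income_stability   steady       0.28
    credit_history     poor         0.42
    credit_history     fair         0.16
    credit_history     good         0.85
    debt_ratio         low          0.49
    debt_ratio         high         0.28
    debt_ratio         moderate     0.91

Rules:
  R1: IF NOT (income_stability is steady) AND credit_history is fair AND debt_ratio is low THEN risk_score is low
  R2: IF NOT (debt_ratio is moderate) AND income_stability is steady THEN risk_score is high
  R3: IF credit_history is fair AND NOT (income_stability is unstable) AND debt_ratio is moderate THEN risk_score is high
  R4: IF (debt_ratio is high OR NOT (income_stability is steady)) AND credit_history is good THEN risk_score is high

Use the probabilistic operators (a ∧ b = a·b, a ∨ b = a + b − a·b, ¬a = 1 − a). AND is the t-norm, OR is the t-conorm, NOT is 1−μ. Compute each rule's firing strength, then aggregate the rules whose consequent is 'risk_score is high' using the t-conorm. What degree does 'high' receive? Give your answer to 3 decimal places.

R1: ¬steady=1−0.28=0.72, fair=0.16, low=0.49; AND[a·b] → w = 0.0564
R2: ¬moderate=1−0.91=0.09, steady=0.28; AND[a·b] → w = 0.0252
R3: fair=0.16, ¬unstable=1−0.95=0.05, moderate=0.91; AND[a·b] → w = 0.0073
R4: (high=0.28 OR ¬steady=1−0.28=0.72) = 0.7984; AND[a·b] with good=0.85 → w = 0.6786
Rules with consequent 'high': {R2, R3, R4} → strengths 0.0252, 0.0073, 0.6786
Aggregate via t-conorm [a + b − a·b]: 0.6890

0.689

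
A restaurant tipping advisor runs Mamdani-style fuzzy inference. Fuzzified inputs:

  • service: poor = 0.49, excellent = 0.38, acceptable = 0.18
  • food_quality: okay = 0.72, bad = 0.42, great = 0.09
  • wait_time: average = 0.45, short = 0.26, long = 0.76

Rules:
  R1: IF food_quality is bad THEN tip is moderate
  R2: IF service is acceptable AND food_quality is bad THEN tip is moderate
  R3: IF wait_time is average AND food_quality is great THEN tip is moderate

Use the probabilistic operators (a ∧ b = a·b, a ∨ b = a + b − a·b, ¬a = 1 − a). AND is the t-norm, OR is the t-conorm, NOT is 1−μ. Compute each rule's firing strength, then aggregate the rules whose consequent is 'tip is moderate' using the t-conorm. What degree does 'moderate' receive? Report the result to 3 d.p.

R1: bad=0.42 → w = 0.4200
R2: acceptable=0.18, bad=0.42; AND[a·b] → w = 0.0756
R3: average=0.45, great=0.09; AND[a·b] → w = 0.0405
Rules with consequent 'moderate': {R1, R2, R3} → strengths 0.4200, 0.0756, 0.0405
Aggregate via t-conorm [a + b − a·b]: 0.4856

0.486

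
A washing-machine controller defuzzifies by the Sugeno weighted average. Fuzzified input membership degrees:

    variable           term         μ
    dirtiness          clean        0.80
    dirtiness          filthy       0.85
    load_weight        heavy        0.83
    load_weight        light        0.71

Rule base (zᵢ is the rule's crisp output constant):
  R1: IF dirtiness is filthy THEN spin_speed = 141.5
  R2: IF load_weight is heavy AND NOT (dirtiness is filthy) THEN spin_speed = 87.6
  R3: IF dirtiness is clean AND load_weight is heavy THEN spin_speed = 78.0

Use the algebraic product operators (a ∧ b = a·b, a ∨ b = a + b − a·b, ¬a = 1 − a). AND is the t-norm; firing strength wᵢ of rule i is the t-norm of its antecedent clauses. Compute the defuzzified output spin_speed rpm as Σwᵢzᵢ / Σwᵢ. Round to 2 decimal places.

111.67

R1 (z=141.5): filthy=0.85 → w = 0.8500
R2 (z=87.6): heavy=0.83, ¬filthy=1−0.85=0.15; AND[a·b] → w = 0.1245
R3 (z=78.0): clean=0.80, heavy=0.83; AND[a·b] → w = 0.6640
Weighted average = (0.8500·141.5 + 0.1245·87.6 + 0.6640·78.0) / (0.8500 + 0.1245 + 0.6640)
  = 182.9732 / 1.6385 = 111.67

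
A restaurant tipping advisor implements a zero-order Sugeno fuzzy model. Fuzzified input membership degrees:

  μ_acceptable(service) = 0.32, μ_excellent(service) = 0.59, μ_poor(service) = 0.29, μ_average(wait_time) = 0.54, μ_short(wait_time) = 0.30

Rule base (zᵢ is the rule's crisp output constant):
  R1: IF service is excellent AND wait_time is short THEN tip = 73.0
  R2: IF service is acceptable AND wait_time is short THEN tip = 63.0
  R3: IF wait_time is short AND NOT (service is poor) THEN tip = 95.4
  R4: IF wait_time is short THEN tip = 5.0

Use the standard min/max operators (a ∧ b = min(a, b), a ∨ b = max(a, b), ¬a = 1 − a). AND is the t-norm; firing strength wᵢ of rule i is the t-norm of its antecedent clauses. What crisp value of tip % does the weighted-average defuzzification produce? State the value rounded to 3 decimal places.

59.100

R1 (z=73.0): excellent=0.59, short=0.30; AND[min(a, b)] → w = 0.30
R2 (z=63.0): acceptable=0.32, short=0.30; AND[min(a, b)] → w = 0.30
R3 (z=95.4): short=0.30, ¬poor=1−0.29=0.71; AND[min(a, b)] → w = 0.30
R4 (z=5.0): short=0.30 → w = 0.30
Weighted average = (0.30·73.0 + 0.30·63.0 + 0.30·95.4 + 0.30·5.0) / (0.30 + 0.30 + 0.30 + 0.30)
  = 70.9200 / 1.2000 = 59.100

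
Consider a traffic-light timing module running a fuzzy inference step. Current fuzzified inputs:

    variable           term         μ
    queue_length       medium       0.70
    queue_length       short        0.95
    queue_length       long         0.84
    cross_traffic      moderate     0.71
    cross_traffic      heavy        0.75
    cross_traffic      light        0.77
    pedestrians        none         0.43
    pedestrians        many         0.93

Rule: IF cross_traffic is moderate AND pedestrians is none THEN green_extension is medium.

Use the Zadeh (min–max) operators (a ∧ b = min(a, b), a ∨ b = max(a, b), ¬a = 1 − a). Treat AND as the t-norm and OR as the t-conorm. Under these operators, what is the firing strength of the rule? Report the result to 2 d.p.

firing strength: moderate=0.71, none=0.43; AND[min(a, b)] → w = 0.43

0.43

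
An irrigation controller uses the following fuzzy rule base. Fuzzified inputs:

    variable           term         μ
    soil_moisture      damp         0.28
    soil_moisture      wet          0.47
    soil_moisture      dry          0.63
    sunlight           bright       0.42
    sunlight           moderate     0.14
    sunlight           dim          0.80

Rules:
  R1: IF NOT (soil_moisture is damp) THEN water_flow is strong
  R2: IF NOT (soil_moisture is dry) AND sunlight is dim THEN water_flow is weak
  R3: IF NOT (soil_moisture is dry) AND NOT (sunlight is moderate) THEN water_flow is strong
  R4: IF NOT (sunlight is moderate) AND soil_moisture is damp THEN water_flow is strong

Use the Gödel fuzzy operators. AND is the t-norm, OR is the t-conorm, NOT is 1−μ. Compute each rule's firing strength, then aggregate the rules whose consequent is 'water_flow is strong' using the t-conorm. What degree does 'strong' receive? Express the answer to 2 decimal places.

0.72

R1: ¬damp=1−0.28=0.72 → w = 0.72
R2: ¬dry=1−0.63=0.37, dim=0.80; AND[min(a, b)] → w = 0.37
R3: ¬dry=1−0.63=0.37, ¬moderate=1−0.14=0.86; AND[min(a, b)] → w = 0.37
R4: ¬moderate=1−0.14=0.86, damp=0.28; AND[min(a, b)] → w = 0.28
Rules with consequent 'strong': {R1, R3, R4} → strengths 0.72, 0.37, 0.28
Aggregate via t-conorm [max(a, b)]: 0.72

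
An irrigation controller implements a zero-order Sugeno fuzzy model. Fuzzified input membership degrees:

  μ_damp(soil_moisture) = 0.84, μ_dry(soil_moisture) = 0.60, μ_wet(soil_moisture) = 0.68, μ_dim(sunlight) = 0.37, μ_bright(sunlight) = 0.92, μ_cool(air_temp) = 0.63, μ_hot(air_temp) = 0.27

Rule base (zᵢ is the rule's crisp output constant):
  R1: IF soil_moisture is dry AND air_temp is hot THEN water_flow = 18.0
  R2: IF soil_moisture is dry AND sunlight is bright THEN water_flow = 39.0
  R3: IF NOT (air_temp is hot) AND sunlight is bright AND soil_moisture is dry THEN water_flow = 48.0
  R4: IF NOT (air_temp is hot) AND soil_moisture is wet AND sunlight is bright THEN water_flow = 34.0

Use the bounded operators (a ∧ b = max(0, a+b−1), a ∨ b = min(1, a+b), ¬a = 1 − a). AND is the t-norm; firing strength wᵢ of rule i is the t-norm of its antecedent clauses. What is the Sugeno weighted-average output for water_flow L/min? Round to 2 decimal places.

39.55

R1 (z=18.0): dry=0.60, hot=0.27; AND[max(0, a+b−1)] → w = 0.00
R2 (z=39.0): dry=0.60, bright=0.92; AND[max(0, a+b−1)] → w = 0.52
R3 (z=48.0): ¬hot=1−0.27=0.73, bright=0.92, dry=0.60; AND[max(0, a+b−1)] → w = 0.25
R4 (z=34.0): ¬hot=1−0.27=0.73, wet=0.68, bright=0.92; AND[max(0, a+b−1)] → w = 0.33
Weighted average = (0.00·18.0 + 0.52·39.0 + 0.25·48.0 + 0.33·34.0) / (0.00 + 0.52 + 0.25 + 0.33)
  = 43.5000 / 1.1000 = 39.55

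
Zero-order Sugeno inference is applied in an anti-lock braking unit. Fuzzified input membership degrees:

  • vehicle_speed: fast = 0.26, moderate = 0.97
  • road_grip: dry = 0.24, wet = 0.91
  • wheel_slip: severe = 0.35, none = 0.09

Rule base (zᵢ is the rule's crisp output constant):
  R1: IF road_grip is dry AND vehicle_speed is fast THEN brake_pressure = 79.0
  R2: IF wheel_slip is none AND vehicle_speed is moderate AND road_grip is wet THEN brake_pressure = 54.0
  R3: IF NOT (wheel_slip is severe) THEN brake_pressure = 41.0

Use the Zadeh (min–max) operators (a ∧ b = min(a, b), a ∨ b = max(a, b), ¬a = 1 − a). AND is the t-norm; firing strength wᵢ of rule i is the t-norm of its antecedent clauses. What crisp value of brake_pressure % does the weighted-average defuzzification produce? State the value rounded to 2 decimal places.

R1 (z=79.0): dry=0.24, fast=0.26; AND[min(a, b)] → w = 0.24
R2 (z=54.0): none=0.09, moderate=0.97, wet=0.91; AND[min(a, b)] → w = 0.09
R3 (z=41.0): ¬severe=1−0.35=0.65 → w = 0.65
Weighted average = (0.24·79.0 + 0.09·54.0 + 0.65·41.0) / (0.24 + 0.09 + 0.65)
  = 50.4700 / 0.9800 = 51.50

51.50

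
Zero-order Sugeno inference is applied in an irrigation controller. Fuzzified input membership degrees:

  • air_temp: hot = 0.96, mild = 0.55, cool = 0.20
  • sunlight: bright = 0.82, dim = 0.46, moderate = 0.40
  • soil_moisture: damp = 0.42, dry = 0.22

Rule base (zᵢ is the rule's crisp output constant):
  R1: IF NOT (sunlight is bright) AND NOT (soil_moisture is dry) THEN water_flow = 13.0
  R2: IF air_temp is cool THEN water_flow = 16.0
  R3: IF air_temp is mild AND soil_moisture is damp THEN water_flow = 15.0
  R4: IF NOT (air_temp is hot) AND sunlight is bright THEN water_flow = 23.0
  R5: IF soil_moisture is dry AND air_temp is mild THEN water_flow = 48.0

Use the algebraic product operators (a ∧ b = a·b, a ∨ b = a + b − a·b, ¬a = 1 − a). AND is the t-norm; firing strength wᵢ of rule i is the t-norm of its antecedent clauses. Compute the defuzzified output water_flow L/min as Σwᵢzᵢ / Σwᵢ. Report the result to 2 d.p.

20.76

R1 (z=13.0): ¬bright=1−0.82=0.18, ¬dry=1−0.22=0.78; AND[a·b] → w = 0.1404
R2 (z=16.0): cool=0.20 → w = 0.2000
R3 (z=15.0): mild=0.55, damp=0.42; AND[a·b] → w = 0.2310
R4 (z=23.0): ¬hot=1−0.96=0.04, bright=0.82; AND[a·b] → w = 0.0328
R5 (z=48.0): dry=0.22, mild=0.55; AND[a·b] → w = 0.1210
Weighted average = (0.1404·13.0 + 0.2000·16.0 + 0.2310·15.0 + 0.0328·23.0 + 0.1210·48.0) / (0.1404 + 0.2000 + 0.2310 + 0.0328 + 0.1210)
  = 15.0526 / 0.7252 = 20.76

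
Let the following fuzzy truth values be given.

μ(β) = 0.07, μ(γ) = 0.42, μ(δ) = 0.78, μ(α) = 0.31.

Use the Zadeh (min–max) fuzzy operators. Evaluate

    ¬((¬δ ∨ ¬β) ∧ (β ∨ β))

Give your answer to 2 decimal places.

¬δ = 1 − 0.78 = 0.22
¬β = 1 − 0.07 = 0.93
¬δ ∨ ¬β = max(a, b) on (0.22, 0.93) = 0.93
β ∨ β = max(a, b) on (0.07, 0.07) = 0.07
(¬δ ∨ ¬β) ∧ (β ∨ β) = min(a, b) on (0.93, 0.07) = 0.07
¬((¬δ ∨ ¬β) ∧ (β ∨ β)) = 1 − 0.07 = 0.93

0.93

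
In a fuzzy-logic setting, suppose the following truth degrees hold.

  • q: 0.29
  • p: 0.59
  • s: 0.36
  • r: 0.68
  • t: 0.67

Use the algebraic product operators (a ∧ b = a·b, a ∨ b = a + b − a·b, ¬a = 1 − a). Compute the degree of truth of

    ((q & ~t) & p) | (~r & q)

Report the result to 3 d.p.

0.144

~t = 1 − 0.6700 = 0.3300
q & ~t = a·b on (0.2900, 0.3300) = 0.0957
(q & ~t) & p = a·b on (0.0957, 0.5900) = 0.0565
~r = 1 − 0.6800 = 0.3200
~r & q = a·b on (0.3200, 0.2900) = 0.0928
((q & ~t) & p) | (~r & q) = a + b − a·b on (0.0565, 0.0928) = 0.1440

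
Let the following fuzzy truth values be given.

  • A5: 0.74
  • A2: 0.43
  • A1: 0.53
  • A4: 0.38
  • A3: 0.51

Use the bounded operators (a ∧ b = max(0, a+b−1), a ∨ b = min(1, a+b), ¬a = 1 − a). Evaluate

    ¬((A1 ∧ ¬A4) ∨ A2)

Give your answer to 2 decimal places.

¬A4 = 1 − 0.38 = 0.62
A1 ∧ ¬A4 = max(0, a+b−1) on (0.53, 0.62) = 0.15
(A1 ∧ ¬A4) ∨ A2 = min(1, a+b) on (0.15, 0.43) = 0.58
¬((A1 ∧ ¬A4) ∨ A2) = 1 − 0.58 = 0.42

0.42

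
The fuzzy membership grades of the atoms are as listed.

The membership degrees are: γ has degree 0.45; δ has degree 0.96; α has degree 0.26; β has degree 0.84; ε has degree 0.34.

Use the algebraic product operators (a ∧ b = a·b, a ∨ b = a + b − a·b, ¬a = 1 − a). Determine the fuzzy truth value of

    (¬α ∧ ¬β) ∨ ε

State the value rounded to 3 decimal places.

0.418

¬α = 1 − 0.2600 = 0.7400
¬β = 1 − 0.8400 = 0.1600
¬α ∧ ¬β = a·b on (0.7400, 0.1600) = 0.1184
(¬α ∧ ¬β) ∨ ε = a + b − a·b on (0.1184, 0.3400) = 0.4181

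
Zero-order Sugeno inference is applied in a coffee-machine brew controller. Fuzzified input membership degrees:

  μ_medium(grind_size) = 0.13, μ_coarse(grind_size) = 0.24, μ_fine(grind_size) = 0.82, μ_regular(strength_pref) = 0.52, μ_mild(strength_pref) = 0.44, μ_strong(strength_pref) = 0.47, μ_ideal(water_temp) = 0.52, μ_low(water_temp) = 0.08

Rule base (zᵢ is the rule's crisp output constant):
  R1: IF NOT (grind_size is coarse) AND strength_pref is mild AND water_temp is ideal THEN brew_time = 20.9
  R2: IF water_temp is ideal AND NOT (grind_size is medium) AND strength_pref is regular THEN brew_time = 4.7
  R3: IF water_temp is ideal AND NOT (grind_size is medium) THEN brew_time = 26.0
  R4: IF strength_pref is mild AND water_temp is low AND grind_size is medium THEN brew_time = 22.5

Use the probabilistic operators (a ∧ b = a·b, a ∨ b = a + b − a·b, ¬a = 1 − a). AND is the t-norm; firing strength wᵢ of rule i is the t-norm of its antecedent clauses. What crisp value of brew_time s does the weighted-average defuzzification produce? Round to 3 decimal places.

19.172

R1 (z=20.9): ¬coarse=1−0.24=0.76, mild=0.44, ideal=0.52; AND[a·b] → w = 0.1739
R2 (z=4.7): ideal=0.52, ¬medium=1−0.13=0.87, regular=0.52; AND[a·b] → w = 0.2352
R3 (z=26.0): ideal=0.52, ¬medium=1−0.13=0.87; AND[a·b] → w = 0.4524
R4 (z=22.5): mild=0.44, low=0.08, medium=0.13; AND[a·b] → w = 0.0046
Weighted average = (0.1739·20.9 + 0.2352·4.7 + 0.4524·26.0 + 0.0046·22.5) / (0.1739 + 0.2352 + 0.4524 + 0.0046)
  = 16.6053 / 0.8661 = 19.172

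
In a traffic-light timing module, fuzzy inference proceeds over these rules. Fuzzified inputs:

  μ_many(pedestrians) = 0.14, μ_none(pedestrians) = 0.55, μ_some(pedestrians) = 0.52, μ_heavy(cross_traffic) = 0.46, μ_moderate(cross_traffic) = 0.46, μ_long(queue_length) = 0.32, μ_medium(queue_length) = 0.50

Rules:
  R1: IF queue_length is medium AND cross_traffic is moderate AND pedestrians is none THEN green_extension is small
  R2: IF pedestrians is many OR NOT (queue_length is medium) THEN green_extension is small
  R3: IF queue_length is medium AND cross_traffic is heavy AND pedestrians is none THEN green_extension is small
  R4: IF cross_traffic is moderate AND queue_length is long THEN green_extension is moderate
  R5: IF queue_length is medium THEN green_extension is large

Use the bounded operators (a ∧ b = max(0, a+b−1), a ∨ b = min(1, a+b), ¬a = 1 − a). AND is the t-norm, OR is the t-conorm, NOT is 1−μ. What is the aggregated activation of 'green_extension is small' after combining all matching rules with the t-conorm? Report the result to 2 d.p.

R1: medium=0.50, moderate=0.46, none=0.55; AND[max(0, a+b−1)] → w = 0.00
R2: many=0.14, ¬medium=1−0.50=0.50; OR[min(1, a+b)] → w = 0.64
R3: medium=0.50, heavy=0.46, none=0.55; AND[max(0, a+b−1)] → w = 0.00
R4: moderate=0.46, long=0.32; AND[max(0, a+b−1)] → w = 0.00
R5: medium=0.50 → w = 0.50
Rules with consequent 'small': {R1, R2, R3} → strengths 0.00, 0.64, 0.00
Aggregate via t-conorm [min(1, a+b)]: 0.64

0.64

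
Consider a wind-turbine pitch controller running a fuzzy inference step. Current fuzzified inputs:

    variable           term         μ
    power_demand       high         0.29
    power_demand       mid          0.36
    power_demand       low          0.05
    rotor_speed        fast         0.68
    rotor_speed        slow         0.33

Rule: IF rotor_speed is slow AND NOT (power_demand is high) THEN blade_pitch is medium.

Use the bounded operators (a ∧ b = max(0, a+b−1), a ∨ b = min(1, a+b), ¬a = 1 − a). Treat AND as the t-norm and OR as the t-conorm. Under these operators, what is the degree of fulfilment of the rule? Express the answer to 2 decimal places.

firing strength: slow=0.33, ¬high=1−0.29=0.71; AND[max(0, a+b−1)] → w = 0.04

0.04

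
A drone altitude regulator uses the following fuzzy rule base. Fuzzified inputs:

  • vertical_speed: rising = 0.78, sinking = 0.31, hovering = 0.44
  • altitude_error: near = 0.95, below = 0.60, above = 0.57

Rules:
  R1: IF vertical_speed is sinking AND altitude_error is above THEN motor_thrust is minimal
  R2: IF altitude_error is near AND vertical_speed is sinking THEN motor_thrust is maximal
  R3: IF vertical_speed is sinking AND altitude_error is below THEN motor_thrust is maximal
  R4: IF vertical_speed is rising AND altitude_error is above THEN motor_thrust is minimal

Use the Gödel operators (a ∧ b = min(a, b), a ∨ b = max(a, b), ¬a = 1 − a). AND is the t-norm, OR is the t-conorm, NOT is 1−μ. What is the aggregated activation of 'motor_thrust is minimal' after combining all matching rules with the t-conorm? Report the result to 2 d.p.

R1: sinking=0.31, above=0.57; AND[min(a, b)] → w = 0.31
R2: near=0.95, sinking=0.31; AND[min(a, b)] → w = 0.31
R3: sinking=0.31, below=0.60; AND[min(a, b)] → w = 0.31
R4: rising=0.78, above=0.57; AND[min(a, b)] → w = 0.57
Rules with consequent 'minimal': {R1, R4} → strengths 0.31, 0.57
Aggregate via t-conorm [max(a, b)]: 0.57

0.57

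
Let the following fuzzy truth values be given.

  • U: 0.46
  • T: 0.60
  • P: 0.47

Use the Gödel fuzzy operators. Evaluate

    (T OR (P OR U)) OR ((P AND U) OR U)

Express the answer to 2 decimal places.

0.60

P OR U = max(a, b) on (0.47, 0.46) = 0.47
T OR (P OR U) = max(a, b) on (0.60, 0.47) = 0.60
P AND U = min(a, b) on (0.47, 0.46) = 0.46
(P AND U) OR U = max(a, b) on (0.46, 0.46) = 0.46
(T OR (P OR U)) OR ((P AND U) OR U) = max(a, b) on (0.60, 0.46) = 0.60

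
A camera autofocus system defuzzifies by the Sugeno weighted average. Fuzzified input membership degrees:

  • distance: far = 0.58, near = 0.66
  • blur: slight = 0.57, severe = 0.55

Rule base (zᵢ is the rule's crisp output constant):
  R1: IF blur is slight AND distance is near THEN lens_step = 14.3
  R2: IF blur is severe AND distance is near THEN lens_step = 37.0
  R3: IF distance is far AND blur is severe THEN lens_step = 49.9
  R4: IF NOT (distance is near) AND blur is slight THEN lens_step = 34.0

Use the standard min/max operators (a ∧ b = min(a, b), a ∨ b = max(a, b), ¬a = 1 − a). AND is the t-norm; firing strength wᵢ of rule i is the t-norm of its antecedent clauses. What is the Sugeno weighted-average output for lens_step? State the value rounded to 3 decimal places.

33.585

R1 (z=14.3): slight=0.57, near=0.66; AND[min(a, b)] → w = 0.57
R2 (z=37.0): severe=0.55, near=0.66; AND[min(a, b)] → w = 0.55
R3 (z=49.9): far=0.58, severe=0.55; AND[min(a, b)] → w = 0.55
R4 (z=34.0): ¬near=1−0.66=0.34, slight=0.57; AND[min(a, b)] → w = 0.34
Weighted average = (0.57·14.3 + 0.55·37.0 + 0.55·49.9 + 0.34·34.0) / (0.57 + 0.55 + 0.55 + 0.34)
  = 67.5060 / 2.0100 = 33.585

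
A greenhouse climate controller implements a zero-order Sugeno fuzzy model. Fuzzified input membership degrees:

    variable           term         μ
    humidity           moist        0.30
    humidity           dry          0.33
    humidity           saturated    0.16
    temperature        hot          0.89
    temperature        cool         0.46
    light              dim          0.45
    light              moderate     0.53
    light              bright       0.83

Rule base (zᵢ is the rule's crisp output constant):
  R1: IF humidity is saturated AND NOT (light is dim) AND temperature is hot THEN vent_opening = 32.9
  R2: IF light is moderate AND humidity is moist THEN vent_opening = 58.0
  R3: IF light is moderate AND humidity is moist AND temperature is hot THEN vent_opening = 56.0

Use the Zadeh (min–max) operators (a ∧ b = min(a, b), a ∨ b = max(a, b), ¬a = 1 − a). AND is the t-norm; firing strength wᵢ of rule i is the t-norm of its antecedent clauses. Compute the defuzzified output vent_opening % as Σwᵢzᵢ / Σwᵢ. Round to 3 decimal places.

R1 (z=32.9): saturated=0.16, ¬dim=1−0.45=0.55, hot=0.89; AND[min(a, b)] → w = 0.16
R2 (z=58.0): moderate=0.53, moist=0.30; AND[min(a, b)] → w = 0.30
R3 (z=56.0): moderate=0.53, moist=0.30, hot=0.89; AND[min(a, b)] → w = 0.30
Weighted average = (0.16·32.9 + 0.30·58.0 + 0.30·56.0) / (0.16 + 0.30 + 0.30)
  = 39.4640 / 0.7600 = 51.926

51.926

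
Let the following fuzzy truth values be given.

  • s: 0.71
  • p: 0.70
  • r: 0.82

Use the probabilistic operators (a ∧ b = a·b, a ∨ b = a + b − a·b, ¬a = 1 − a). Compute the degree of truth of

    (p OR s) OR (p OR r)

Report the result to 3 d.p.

0.995

p OR s = a + b − a·b on (0.7000, 0.7100) = 0.9130
p OR r = a + b − a·b on (0.7000, 0.8200) = 0.9460
(p OR s) OR (p OR r) = a + b − a·b on (0.9130, 0.9460) = 0.9953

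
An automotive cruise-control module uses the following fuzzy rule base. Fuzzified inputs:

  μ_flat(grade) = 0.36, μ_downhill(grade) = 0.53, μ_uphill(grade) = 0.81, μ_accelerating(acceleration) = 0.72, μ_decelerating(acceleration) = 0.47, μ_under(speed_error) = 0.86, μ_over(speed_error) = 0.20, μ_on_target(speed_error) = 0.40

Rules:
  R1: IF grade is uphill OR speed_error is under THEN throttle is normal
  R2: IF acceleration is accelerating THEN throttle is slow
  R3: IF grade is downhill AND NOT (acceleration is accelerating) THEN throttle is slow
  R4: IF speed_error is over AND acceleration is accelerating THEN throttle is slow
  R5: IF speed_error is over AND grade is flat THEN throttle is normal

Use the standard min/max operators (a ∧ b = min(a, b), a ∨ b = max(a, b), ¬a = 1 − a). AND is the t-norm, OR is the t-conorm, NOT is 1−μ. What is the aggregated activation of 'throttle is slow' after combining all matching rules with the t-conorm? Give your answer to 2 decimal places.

R1: uphill=0.81, under=0.86; OR[max(a, b)] → w = 0.86
R2: accelerating=0.72 → w = 0.72
R3: downhill=0.53, ¬accelerating=1−0.72=0.28; AND[min(a, b)] → w = 0.28
R4: over=0.20, accelerating=0.72; AND[min(a, b)] → w = 0.20
R5: over=0.20, flat=0.36; AND[min(a, b)] → w = 0.20
Rules with consequent 'slow': {R2, R3, R4} → strengths 0.72, 0.28, 0.20
Aggregate via t-conorm [max(a, b)]: 0.72

0.72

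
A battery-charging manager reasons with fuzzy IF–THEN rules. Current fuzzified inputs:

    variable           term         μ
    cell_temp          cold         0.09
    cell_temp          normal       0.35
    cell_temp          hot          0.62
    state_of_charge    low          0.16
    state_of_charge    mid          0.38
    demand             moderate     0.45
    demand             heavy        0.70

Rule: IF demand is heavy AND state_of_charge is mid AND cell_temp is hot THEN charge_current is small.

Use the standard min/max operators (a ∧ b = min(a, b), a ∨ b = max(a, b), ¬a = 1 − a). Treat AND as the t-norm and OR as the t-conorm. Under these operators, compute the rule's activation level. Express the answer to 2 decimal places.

0.38

firing strength: heavy=0.70, mid=0.38, hot=0.62; AND[min(a, b)] → w = 0.38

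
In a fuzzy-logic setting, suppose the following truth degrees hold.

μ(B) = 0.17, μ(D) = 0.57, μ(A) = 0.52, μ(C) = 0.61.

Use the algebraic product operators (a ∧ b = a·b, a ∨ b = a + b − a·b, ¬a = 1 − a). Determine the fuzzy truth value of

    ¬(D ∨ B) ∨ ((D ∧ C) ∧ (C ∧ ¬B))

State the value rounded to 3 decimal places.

D ∨ B = a + b − a·b on (0.5700, 0.1700) = 0.6431
¬(D ∨ B) = 1 − 0.6431 = 0.3569
D ∧ C = a·b on (0.5700, 0.6100) = 0.3477
¬B = 1 − 0.1700 = 0.8300
C ∧ ¬B = a·b on (0.6100, 0.8300) = 0.5063
(D ∧ C) ∧ (C ∧ ¬B) = a·b on (0.3477, 0.5063) = 0.1760
¬(D ∨ B) ∨ ((D ∧ C) ∧ (C ∧ ¬B)) = a + b − a·b on (0.3569, 0.1760) = 0.4701

0.470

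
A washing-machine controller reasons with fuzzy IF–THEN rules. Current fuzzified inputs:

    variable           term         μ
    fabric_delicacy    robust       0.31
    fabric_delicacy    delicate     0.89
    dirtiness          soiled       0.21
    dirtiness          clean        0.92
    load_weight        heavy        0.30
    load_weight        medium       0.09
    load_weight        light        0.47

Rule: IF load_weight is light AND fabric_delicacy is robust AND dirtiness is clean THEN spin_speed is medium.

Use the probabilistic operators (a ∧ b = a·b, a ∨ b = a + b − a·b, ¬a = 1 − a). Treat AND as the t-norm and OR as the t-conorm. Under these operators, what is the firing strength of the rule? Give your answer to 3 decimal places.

firing strength: light=0.47, robust=0.31, clean=0.92; AND[a·b] → w = 0.1340

0.134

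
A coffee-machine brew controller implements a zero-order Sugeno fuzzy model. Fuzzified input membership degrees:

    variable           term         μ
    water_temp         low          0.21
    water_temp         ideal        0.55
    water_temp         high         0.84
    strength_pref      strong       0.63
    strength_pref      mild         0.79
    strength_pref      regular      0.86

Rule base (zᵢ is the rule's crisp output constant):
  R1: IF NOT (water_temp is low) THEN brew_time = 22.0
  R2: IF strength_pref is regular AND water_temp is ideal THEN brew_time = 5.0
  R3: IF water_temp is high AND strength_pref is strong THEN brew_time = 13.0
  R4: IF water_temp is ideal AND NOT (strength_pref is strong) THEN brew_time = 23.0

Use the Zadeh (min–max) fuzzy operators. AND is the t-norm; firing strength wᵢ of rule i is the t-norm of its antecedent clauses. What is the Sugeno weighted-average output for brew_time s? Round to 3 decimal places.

R1 (z=22.0): ¬low=1−0.21=0.79 → w = 0.79
R2 (z=5.0): regular=0.86, ideal=0.55; AND[min(a, b)] → w = 0.55
R3 (z=13.0): high=0.84, strong=0.63; AND[min(a, b)] → w = 0.63
R4 (z=23.0): ideal=0.55, ¬strong=1−0.63=0.37; AND[min(a, b)] → w = 0.37
Weighted average = (0.79·22.0 + 0.55·5.0 + 0.63·13.0 + 0.37·23.0) / (0.79 + 0.55 + 0.63 + 0.37)
  = 36.8300 / 2.3400 = 15.739

15.739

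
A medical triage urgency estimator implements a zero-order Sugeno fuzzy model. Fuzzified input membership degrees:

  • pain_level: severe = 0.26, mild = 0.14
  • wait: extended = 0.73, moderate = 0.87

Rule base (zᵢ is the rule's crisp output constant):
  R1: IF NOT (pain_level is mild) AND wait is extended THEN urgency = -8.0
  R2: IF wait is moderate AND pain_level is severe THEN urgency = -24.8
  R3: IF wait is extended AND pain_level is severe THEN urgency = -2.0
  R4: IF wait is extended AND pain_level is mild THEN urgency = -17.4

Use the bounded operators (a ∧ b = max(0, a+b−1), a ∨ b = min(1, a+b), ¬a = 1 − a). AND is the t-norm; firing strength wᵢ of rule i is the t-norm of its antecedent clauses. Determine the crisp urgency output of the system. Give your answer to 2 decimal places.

-11.03

R1 (z=-8.0): ¬mild=1−0.14=0.86, extended=0.73; AND[max(0, a+b−1)] → w = 0.59
R2 (z=-24.8): moderate=0.87, severe=0.26; AND[max(0, a+b−1)] → w = 0.13
R3 (z=-2.0): extended=0.73, severe=0.26; AND[max(0, a+b−1)] → w = 0.00
R4 (z=-17.4): extended=0.73, mild=0.14; AND[max(0, a+b−1)] → w = 0.00
Weighted average = (0.59·-8.0 + 0.13·-24.8 + 0.00·-2.0 + 0.00·-17.4) / (0.59 + 0.13 + 0.00 + 0.00)
  = -7.9440 / 0.7200 = -11.03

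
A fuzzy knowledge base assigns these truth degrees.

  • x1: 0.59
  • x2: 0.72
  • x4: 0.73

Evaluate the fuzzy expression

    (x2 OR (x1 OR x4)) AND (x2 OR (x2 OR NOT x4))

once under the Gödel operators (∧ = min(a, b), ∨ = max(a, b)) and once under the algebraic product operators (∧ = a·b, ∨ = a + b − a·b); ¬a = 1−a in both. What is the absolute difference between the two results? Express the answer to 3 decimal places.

0.194

Under Gödel:
  x1 OR x4 = max(a, b) on (0.59, 0.73) = 0.73
  x2 OR (x1 OR x4) = max(a, b) on (0.72, 0.73) = 0.73
  NOT x4 = 1 − 0.73 = 0.27
  x2 OR NOT x4 = max(a, b) on (0.72, 0.27) = 0.72
  x2 OR (x2 OR NOT x4) = max(a, b) on (0.72, 0.72) = 0.72
  (x2 OR (x1 OR x4)) AND (x2 OR (x2 OR NOT x4)) = min(a, b) on (0.73, 0.72) = 0.72
  → value = 0.7200
Under algebraic product:
  x1 OR x4 = a + b − a·b on (0.5900, 0.7300) = 0.8893
  x2 OR (x1 OR x4) = a + b − a·b on (0.7200, 0.8893) = 0.9690
  NOT x4 = 1 − 0.7300 = 0.2700
  x2 OR NOT x4 = a + b − a·b on (0.7200, 0.2700) = 0.7956
  x2 OR (x2 OR NOT x4) = a + b − a·b on (0.7200, 0.7956) = 0.9428
  (x2 OR (x1 OR x4)) AND (x2 OR (x2 OR NOT x4)) = a·b on (0.9690, 0.9428) = 0.9135
  → value = 0.9135
|0.7200 − 0.9135| = 0.194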